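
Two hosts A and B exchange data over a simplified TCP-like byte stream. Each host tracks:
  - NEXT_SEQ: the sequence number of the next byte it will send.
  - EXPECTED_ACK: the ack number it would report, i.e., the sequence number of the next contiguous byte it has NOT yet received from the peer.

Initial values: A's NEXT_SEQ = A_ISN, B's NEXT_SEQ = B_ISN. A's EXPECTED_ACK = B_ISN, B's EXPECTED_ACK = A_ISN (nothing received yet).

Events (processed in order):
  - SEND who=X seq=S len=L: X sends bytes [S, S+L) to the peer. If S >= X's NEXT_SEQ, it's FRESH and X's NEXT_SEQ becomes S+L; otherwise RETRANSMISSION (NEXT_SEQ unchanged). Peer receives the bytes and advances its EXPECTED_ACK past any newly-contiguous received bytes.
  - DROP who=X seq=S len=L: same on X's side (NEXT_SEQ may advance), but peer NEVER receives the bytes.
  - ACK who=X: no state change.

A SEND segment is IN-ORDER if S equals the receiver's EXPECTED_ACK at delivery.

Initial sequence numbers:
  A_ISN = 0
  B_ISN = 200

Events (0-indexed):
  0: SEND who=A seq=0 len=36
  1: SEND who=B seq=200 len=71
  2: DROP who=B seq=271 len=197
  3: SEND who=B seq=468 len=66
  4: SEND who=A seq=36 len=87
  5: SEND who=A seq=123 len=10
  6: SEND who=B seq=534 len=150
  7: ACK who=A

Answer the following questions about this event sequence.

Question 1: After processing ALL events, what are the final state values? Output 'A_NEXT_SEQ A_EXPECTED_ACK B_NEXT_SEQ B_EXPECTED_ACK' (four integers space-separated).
Answer: 133 271 684 133

Derivation:
After event 0: A_seq=36 A_ack=200 B_seq=200 B_ack=36
After event 1: A_seq=36 A_ack=271 B_seq=271 B_ack=36
After event 2: A_seq=36 A_ack=271 B_seq=468 B_ack=36
After event 3: A_seq=36 A_ack=271 B_seq=534 B_ack=36
After event 4: A_seq=123 A_ack=271 B_seq=534 B_ack=123
After event 5: A_seq=133 A_ack=271 B_seq=534 B_ack=133
After event 6: A_seq=133 A_ack=271 B_seq=684 B_ack=133
After event 7: A_seq=133 A_ack=271 B_seq=684 B_ack=133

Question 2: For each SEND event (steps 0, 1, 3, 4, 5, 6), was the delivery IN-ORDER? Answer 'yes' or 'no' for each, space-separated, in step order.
Answer: yes yes no yes yes no

Derivation:
Step 0: SEND seq=0 -> in-order
Step 1: SEND seq=200 -> in-order
Step 3: SEND seq=468 -> out-of-order
Step 4: SEND seq=36 -> in-order
Step 5: SEND seq=123 -> in-order
Step 6: SEND seq=534 -> out-of-order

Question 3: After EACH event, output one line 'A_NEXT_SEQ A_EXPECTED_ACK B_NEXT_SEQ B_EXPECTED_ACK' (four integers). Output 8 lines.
36 200 200 36
36 271 271 36
36 271 468 36
36 271 534 36
123 271 534 123
133 271 534 133
133 271 684 133
133 271 684 133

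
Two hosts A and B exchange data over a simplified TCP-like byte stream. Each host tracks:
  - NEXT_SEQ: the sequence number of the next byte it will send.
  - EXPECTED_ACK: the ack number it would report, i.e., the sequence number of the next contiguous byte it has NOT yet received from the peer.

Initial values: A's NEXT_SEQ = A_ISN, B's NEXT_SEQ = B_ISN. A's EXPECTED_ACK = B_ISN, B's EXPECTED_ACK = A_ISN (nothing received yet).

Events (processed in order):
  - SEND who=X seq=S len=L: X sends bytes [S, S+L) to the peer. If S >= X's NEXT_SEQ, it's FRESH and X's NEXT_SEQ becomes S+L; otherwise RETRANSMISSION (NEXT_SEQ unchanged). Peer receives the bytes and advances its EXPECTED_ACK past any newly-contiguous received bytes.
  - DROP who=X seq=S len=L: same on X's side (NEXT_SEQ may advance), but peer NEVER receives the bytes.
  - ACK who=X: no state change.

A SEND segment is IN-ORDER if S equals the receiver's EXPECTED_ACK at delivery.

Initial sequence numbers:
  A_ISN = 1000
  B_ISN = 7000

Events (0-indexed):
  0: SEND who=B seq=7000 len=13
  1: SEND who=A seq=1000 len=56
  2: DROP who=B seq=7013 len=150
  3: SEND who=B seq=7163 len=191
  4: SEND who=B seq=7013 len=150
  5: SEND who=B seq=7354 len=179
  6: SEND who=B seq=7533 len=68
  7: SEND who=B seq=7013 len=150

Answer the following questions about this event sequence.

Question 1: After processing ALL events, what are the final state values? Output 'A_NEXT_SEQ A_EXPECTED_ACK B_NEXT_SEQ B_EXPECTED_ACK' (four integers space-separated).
Answer: 1056 7601 7601 1056

Derivation:
After event 0: A_seq=1000 A_ack=7013 B_seq=7013 B_ack=1000
After event 1: A_seq=1056 A_ack=7013 B_seq=7013 B_ack=1056
After event 2: A_seq=1056 A_ack=7013 B_seq=7163 B_ack=1056
After event 3: A_seq=1056 A_ack=7013 B_seq=7354 B_ack=1056
After event 4: A_seq=1056 A_ack=7354 B_seq=7354 B_ack=1056
After event 5: A_seq=1056 A_ack=7533 B_seq=7533 B_ack=1056
After event 6: A_seq=1056 A_ack=7601 B_seq=7601 B_ack=1056
After event 7: A_seq=1056 A_ack=7601 B_seq=7601 B_ack=1056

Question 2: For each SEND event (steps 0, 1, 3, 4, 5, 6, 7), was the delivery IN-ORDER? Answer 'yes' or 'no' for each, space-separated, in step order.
Answer: yes yes no yes yes yes no

Derivation:
Step 0: SEND seq=7000 -> in-order
Step 1: SEND seq=1000 -> in-order
Step 3: SEND seq=7163 -> out-of-order
Step 4: SEND seq=7013 -> in-order
Step 5: SEND seq=7354 -> in-order
Step 6: SEND seq=7533 -> in-order
Step 7: SEND seq=7013 -> out-of-order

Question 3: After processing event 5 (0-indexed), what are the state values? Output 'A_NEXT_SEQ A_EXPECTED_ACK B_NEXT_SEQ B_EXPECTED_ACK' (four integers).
After event 0: A_seq=1000 A_ack=7013 B_seq=7013 B_ack=1000
After event 1: A_seq=1056 A_ack=7013 B_seq=7013 B_ack=1056
After event 2: A_seq=1056 A_ack=7013 B_seq=7163 B_ack=1056
After event 3: A_seq=1056 A_ack=7013 B_seq=7354 B_ack=1056
After event 4: A_seq=1056 A_ack=7354 B_seq=7354 B_ack=1056
After event 5: A_seq=1056 A_ack=7533 B_seq=7533 B_ack=1056

1056 7533 7533 1056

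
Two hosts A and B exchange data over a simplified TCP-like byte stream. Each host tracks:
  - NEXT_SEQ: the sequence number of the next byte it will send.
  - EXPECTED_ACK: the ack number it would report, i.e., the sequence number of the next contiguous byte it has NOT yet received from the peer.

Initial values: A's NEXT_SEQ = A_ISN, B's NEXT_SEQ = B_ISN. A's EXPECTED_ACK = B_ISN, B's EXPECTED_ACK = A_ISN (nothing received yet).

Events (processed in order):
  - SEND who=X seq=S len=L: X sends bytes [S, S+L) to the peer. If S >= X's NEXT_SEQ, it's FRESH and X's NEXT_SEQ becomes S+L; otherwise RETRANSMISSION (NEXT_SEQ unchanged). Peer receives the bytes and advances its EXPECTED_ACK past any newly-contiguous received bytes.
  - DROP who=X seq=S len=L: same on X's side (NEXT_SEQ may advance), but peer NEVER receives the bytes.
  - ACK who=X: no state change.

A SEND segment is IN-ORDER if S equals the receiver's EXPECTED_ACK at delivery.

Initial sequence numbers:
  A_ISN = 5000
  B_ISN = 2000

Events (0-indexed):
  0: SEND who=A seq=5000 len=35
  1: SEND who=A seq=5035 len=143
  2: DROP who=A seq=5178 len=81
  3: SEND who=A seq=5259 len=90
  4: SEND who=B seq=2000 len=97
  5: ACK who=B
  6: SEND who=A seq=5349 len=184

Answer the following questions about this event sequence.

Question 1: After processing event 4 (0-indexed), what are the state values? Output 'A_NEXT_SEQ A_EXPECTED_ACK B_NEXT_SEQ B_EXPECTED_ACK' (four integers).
After event 0: A_seq=5035 A_ack=2000 B_seq=2000 B_ack=5035
After event 1: A_seq=5178 A_ack=2000 B_seq=2000 B_ack=5178
After event 2: A_seq=5259 A_ack=2000 B_seq=2000 B_ack=5178
After event 3: A_seq=5349 A_ack=2000 B_seq=2000 B_ack=5178
After event 4: A_seq=5349 A_ack=2097 B_seq=2097 B_ack=5178

5349 2097 2097 5178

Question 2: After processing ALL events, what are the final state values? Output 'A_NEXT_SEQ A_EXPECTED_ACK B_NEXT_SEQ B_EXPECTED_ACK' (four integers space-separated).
After event 0: A_seq=5035 A_ack=2000 B_seq=2000 B_ack=5035
After event 1: A_seq=5178 A_ack=2000 B_seq=2000 B_ack=5178
After event 2: A_seq=5259 A_ack=2000 B_seq=2000 B_ack=5178
After event 3: A_seq=5349 A_ack=2000 B_seq=2000 B_ack=5178
After event 4: A_seq=5349 A_ack=2097 B_seq=2097 B_ack=5178
After event 5: A_seq=5349 A_ack=2097 B_seq=2097 B_ack=5178
After event 6: A_seq=5533 A_ack=2097 B_seq=2097 B_ack=5178

Answer: 5533 2097 2097 5178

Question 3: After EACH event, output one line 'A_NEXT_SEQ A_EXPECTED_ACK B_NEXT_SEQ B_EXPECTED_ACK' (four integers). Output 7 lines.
5035 2000 2000 5035
5178 2000 2000 5178
5259 2000 2000 5178
5349 2000 2000 5178
5349 2097 2097 5178
5349 2097 2097 5178
5533 2097 2097 5178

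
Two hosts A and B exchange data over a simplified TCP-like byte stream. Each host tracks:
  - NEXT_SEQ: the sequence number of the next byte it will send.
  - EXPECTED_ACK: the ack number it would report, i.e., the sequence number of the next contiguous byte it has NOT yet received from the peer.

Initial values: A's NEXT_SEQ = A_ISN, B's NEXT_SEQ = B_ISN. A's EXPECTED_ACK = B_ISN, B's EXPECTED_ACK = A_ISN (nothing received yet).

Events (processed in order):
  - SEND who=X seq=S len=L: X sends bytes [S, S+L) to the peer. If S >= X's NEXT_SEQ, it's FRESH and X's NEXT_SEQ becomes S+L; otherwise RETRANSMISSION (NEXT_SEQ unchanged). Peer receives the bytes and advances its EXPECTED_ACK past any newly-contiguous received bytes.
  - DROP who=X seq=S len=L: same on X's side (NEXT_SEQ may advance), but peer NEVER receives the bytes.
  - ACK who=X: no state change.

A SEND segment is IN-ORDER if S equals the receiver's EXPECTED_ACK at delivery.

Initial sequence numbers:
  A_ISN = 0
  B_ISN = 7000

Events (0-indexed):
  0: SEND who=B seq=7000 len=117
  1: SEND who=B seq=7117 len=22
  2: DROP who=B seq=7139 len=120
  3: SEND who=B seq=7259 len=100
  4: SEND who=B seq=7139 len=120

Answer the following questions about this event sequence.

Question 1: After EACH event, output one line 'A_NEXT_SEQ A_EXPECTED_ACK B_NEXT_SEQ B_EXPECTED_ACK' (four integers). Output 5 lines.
0 7117 7117 0
0 7139 7139 0
0 7139 7259 0
0 7139 7359 0
0 7359 7359 0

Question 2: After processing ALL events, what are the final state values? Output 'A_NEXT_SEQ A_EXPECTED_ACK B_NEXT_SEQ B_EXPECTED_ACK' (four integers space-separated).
After event 0: A_seq=0 A_ack=7117 B_seq=7117 B_ack=0
After event 1: A_seq=0 A_ack=7139 B_seq=7139 B_ack=0
After event 2: A_seq=0 A_ack=7139 B_seq=7259 B_ack=0
After event 3: A_seq=0 A_ack=7139 B_seq=7359 B_ack=0
After event 4: A_seq=0 A_ack=7359 B_seq=7359 B_ack=0

Answer: 0 7359 7359 0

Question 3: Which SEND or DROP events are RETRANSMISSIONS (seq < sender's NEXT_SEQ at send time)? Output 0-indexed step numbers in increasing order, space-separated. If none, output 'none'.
Step 0: SEND seq=7000 -> fresh
Step 1: SEND seq=7117 -> fresh
Step 2: DROP seq=7139 -> fresh
Step 3: SEND seq=7259 -> fresh
Step 4: SEND seq=7139 -> retransmit

Answer: 4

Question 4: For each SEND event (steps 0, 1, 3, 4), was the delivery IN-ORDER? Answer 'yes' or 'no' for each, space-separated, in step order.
Step 0: SEND seq=7000 -> in-order
Step 1: SEND seq=7117 -> in-order
Step 3: SEND seq=7259 -> out-of-order
Step 4: SEND seq=7139 -> in-order

Answer: yes yes no yes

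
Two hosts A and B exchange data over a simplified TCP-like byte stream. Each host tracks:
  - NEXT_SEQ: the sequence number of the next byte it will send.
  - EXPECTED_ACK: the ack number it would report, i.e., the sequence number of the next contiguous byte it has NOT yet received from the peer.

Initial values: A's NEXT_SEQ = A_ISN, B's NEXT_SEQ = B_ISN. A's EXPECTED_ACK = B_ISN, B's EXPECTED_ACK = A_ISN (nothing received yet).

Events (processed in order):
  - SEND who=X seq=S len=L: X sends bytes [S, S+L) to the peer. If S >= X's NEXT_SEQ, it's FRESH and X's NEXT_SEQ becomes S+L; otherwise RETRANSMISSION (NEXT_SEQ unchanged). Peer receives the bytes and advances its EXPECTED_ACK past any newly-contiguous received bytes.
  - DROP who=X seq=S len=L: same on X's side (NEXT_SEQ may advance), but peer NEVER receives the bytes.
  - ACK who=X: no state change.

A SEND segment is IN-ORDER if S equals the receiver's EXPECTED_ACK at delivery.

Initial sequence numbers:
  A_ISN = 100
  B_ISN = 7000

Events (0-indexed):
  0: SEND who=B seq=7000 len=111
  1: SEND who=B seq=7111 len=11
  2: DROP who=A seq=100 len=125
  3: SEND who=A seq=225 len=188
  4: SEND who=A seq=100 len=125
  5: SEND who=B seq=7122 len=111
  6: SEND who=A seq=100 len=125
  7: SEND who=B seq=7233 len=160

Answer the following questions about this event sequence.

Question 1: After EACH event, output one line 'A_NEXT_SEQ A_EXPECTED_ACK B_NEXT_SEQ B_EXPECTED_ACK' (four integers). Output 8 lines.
100 7111 7111 100
100 7122 7122 100
225 7122 7122 100
413 7122 7122 100
413 7122 7122 413
413 7233 7233 413
413 7233 7233 413
413 7393 7393 413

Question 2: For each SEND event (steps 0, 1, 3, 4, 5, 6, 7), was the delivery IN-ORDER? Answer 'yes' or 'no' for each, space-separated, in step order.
Step 0: SEND seq=7000 -> in-order
Step 1: SEND seq=7111 -> in-order
Step 3: SEND seq=225 -> out-of-order
Step 4: SEND seq=100 -> in-order
Step 5: SEND seq=7122 -> in-order
Step 6: SEND seq=100 -> out-of-order
Step 7: SEND seq=7233 -> in-order

Answer: yes yes no yes yes no yes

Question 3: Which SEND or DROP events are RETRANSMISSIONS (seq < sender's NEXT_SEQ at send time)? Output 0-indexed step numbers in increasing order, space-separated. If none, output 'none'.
Step 0: SEND seq=7000 -> fresh
Step 1: SEND seq=7111 -> fresh
Step 2: DROP seq=100 -> fresh
Step 3: SEND seq=225 -> fresh
Step 4: SEND seq=100 -> retransmit
Step 5: SEND seq=7122 -> fresh
Step 6: SEND seq=100 -> retransmit
Step 7: SEND seq=7233 -> fresh

Answer: 4 6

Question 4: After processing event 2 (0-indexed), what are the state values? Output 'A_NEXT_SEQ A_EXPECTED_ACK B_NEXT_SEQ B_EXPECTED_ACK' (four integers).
After event 0: A_seq=100 A_ack=7111 B_seq=7111 B_ack=100
After event 1: A_seq=100 A_ack=7122 B_seq=7122 B_ack=100
After event 2: A_seq=225 A_ack=7122 B_seq=7122 B_ack=100

225 7122 7122 100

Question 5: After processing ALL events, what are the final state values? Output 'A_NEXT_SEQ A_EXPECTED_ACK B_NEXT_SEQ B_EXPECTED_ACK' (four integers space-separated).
Answer: 413 7393 7393 413

Derivation:
After event 0: A_seq=100 A_ack=7111 B_seq=7111 B_ack=100
After event 1: A_seq=100 A_ack=7122 B_seq=7122 B_ack=100
After event 2: A_seq=225 A_ack=7122 B_seq=7122 B_ack=100
After event 3: A_seq=413 A_ack=7122 B_seq=7122 B_ack=100
After event 4: A_seq=413 A_ack=7122 B_seq=7122 B_ack=413
After event 5: A_seq=413 A_ack=7233 B_seq=7233 B_ack=413
After event 6: A_seq=413 A_ack=7233 B_seq=7233 B_ack=413
After event 7: A_seq=413 A_ack=7393 B_seq=7393 B_ack=413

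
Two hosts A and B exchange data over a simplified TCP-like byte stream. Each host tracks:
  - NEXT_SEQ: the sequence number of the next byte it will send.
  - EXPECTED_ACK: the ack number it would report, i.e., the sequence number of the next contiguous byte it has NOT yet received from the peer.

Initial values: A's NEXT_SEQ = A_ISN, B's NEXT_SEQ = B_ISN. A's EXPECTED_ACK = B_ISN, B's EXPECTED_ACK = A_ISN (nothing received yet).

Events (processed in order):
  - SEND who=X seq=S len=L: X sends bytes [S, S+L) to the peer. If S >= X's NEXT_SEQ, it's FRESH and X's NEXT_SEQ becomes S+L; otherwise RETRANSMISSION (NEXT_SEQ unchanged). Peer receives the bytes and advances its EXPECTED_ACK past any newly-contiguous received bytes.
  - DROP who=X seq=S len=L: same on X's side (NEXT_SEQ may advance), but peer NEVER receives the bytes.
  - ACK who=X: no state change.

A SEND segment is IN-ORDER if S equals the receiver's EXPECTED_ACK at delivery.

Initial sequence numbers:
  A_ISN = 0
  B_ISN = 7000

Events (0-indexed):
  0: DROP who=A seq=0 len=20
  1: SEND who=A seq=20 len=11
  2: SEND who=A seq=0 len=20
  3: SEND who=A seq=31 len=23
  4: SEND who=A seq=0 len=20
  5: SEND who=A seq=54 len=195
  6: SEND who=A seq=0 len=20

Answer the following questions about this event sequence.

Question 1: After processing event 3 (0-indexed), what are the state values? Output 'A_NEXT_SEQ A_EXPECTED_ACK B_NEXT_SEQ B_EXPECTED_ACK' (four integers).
After event 0: A_seq=20 A_ack=7000 B_seq=7000 B_ack=0
After event 1: A_seq=31 A_ack=7000 B_seq=7000 B_ack=0
After event 2: A_seq=31 A_ack=7000 B_seq=7000 B_ack=31
After event 3: A_seq=54 A_ack=7000 B_seq=7000 B_ack=54

54 7000 7000 54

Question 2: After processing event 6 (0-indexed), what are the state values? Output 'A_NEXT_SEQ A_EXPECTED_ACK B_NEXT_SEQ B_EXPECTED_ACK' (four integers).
After event 0: A_seq=20 A_ack=7000 B_seq=7000 B_ack=0
After event 1: A_seq=31 A_ack=7000 B_seq=7000 B_ack=0
After event 2: A_seq=31 A_ack=7000 B_seq=7000 B_ack=31
After event 3: A_seq=54 A_ack=7000 B_seq=7000 B_ack=54
After event 4: A_seq=54 A_ack=7000 B_seq=7000 B_ack=54
After event 5: A_seq=249 A_ack=7000 B_seq=7000 B_ack=249
After event 6: A_seq=249 A_ack=7000 B_seq=7000 B_ack=249

249 7000 7000 249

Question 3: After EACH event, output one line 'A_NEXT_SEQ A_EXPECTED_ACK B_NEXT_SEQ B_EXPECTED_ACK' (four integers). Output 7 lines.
20 7000 7000 0
31 7000 7000 0
31 7000 7000 31
54 7000 7000 54
54 7000 7000 54
249 7000 7000 249
249 7000 7000 249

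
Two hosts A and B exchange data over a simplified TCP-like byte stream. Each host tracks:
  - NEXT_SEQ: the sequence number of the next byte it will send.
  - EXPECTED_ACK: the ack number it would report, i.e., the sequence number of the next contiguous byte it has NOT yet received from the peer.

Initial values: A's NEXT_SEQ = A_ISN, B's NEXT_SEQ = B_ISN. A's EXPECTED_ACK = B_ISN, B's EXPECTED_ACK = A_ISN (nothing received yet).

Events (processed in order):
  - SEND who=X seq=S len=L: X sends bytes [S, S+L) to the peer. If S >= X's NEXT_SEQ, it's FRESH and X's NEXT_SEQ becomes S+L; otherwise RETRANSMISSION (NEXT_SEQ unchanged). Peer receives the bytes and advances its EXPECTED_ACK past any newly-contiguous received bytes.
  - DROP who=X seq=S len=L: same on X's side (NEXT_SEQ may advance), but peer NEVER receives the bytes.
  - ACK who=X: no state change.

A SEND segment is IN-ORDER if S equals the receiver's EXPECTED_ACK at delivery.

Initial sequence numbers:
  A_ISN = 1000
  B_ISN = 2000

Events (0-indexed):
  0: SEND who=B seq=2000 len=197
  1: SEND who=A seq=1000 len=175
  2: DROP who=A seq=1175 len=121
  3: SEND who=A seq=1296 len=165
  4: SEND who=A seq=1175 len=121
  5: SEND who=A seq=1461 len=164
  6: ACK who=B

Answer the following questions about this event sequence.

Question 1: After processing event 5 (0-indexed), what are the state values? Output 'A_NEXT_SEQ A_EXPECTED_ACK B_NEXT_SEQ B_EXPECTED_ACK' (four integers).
After event 0: A_seq=1000 A_ack=2197 B_seq=2197 B_ack=1000
After event 1: A_seq=1175 A_ack=2197 B_seq=2197 B_ack=1175
After event 2: A_seq=1296 A_ack=2197 B_seq=2197 B_ack=1175
After event 3: A_seq=1461 A_ack=2197 B_seq=2197 B_ack=1175
After event 4: A_seq=1461 A_ack=2197 B_seq=2197 B_ack=1461
After event 5: A_seq=1625 A_ack=2197 B_seq=2197 B_ack=1625

1625 2197 2197 1625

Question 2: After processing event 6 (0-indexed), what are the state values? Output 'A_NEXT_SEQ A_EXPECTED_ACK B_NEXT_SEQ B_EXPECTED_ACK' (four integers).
After event 0: A_seq=1000 A_ack=2197 B_seq=2197 B_ack=1000
After event 1: A_seq=1175 A_ack=2197 B_seq=2197 B_ack=1175
After event 2: A_seq=1296 A_ack=2197 B_seq=2197 B_ack=1175
After event 3: A_seq=1461 A_ack=2197 B_seq=2197 B_ack=1175
After event 4: A_seq=1461 A_ack=2197 B_seq=2197 B_ack=1461
After event 5: A_seq=1625 A_ack=2197 B_seq=2197 B_ack=1625
After event 6: A_seq=1625 A_ack=2197 B_seq=2197 B_ack=1625

1625 2197 2197 1625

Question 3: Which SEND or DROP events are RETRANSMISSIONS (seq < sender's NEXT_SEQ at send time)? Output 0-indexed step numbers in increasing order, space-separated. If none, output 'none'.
Step 0: SEND seq=2000 -> fresh
Step 1: SEND seq=1000 -> fresh
Step 2: DROP seq=1175 -> fresh
Step 3: SEND seq=1296 -> fresh
Step 4: SEND seq=1175 -> retransmit
Step 5: SEND seq=1461 -> fresh

Answer: 4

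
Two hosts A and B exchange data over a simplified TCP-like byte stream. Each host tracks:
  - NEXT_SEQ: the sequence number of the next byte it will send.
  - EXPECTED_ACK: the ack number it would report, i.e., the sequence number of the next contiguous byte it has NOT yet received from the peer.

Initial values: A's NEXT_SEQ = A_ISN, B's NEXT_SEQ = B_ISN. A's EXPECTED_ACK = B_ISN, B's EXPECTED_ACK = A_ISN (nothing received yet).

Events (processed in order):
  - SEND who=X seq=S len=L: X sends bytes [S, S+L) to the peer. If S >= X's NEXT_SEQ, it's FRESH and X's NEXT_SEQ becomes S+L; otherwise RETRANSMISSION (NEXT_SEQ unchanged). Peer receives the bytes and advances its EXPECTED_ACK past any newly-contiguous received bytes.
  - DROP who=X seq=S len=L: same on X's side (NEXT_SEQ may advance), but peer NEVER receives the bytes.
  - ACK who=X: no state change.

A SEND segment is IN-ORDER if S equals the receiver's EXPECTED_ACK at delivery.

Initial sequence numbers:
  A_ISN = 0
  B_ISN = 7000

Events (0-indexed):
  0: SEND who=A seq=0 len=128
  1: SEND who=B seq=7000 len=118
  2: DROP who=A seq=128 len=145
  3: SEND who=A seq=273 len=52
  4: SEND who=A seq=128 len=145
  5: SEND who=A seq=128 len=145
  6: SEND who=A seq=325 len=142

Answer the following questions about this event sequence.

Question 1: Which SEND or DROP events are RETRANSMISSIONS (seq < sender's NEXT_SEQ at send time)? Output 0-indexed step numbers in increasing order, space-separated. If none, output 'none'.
Step 0: SEND seq=0 -> fresh
Step 1: SEND seq=7000 -> fresh
Step 2: DROP seq=128 -> fresh
Step 3: SEND seq=273 -> fresh
Step 4: SEND seq=128 -> retransmit
Step 5: SEND seq=128 -> retransmit
Step 6: SEND seq=325 -> fresh

Answer: 4 5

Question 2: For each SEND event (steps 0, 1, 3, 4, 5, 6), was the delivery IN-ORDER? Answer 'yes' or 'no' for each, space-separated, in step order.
Answer: yes yes no yes no yes

Derivation:
Step 0: SEND seq=0 -> in-order
Step 1: SEND seq=7000 -> in-order
Step 3: SEND seq=273 -> out-of-order
Step 4: SEND seq=128 -> in-order
Step 5: SEND seq=128 -> out-of-order
Step 6: SEND seq=325 -> in-order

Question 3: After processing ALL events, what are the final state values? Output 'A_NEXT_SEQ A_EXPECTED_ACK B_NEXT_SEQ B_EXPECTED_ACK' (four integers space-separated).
Answer: 467 7118 7118 467

Derivation:
After event 0: A_seq=128 A_ack=7000 B_seq=7000 B_ack=128
After event 1: A_seq=128 A_ack=7118 B_seq=7118 B_ack=128
After event 2: A_seq=273 A_ack=7118 B_seq=7118 B_ack=128
After event 3: A_seq=325 A_ack=7118 B_seq=7118 B_ack=128
After event 4: A_seq=325 A_ack=7118 B_seq=7118 B_ack=325
After event 5: A_seq=325 A_ack=7118 B_seq=7118 B_ack=325
After event 6: A_seq=467 A_ack=7118 B_seq=7118 B_ack=467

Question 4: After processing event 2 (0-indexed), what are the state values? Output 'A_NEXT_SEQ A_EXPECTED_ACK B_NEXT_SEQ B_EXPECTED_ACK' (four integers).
After event 0: A_seq=128 A_ack=7000 B_seq=7000 B_ack=128
After event 1: A_seq=128 A_ack=7118 B_seq=7118 B_ack=128
After event 2: A_seq=273 A_ack=7118 B_seq=7118 B_ack=128

273 7118 7118 128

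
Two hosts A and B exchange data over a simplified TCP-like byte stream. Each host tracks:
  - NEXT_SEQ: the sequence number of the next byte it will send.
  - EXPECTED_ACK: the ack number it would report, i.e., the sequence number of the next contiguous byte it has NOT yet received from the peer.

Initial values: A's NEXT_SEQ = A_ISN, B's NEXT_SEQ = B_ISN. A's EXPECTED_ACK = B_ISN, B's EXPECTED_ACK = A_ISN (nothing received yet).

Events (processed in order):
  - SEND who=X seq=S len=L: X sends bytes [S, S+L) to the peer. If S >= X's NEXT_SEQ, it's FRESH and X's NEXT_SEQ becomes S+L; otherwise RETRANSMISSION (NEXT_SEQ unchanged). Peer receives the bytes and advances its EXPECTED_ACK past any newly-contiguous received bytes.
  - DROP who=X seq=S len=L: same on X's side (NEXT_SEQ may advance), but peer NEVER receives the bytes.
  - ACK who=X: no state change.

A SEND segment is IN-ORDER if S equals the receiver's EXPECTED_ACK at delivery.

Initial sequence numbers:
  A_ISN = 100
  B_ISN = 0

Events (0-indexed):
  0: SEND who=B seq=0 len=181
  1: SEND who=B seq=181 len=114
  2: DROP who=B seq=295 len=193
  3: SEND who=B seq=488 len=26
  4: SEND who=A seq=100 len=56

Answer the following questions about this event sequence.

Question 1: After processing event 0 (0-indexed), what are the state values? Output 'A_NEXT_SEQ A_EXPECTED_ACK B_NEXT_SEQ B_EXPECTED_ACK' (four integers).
After event 0: A_seq=100 A_ack=181 B_seq=181 B_ack=100

100 181 181 100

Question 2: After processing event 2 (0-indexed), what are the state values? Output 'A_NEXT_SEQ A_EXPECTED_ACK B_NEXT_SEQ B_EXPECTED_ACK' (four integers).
After event 0: A_seq=100 A_ack=181 B_seq=181 B_ack=100
After event 1: A_seq=100 A_ack=295 B_seq=295 B_ack=100
After event 2: A_seq=100 A_ack=295 B_seq=488 B_ack=100

100 295 488 100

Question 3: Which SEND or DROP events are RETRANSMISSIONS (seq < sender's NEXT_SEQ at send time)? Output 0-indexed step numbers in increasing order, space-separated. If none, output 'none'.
Answer: none

Derivation:
Step 0: SEND seq=0 -> fresh
Step 1: SEND seq=181 -> fresh
Step 2: DROP seq=295 -> fresh
Step 3: SEND seq=488 -> fresh
Step 4: SEND seq=100 -> fresh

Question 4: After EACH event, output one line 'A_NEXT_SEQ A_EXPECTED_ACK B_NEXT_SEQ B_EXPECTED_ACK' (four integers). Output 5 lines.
100 181 181 100
100 295 295 100
100 295 488 100
100 295 514 100
156 295 514 156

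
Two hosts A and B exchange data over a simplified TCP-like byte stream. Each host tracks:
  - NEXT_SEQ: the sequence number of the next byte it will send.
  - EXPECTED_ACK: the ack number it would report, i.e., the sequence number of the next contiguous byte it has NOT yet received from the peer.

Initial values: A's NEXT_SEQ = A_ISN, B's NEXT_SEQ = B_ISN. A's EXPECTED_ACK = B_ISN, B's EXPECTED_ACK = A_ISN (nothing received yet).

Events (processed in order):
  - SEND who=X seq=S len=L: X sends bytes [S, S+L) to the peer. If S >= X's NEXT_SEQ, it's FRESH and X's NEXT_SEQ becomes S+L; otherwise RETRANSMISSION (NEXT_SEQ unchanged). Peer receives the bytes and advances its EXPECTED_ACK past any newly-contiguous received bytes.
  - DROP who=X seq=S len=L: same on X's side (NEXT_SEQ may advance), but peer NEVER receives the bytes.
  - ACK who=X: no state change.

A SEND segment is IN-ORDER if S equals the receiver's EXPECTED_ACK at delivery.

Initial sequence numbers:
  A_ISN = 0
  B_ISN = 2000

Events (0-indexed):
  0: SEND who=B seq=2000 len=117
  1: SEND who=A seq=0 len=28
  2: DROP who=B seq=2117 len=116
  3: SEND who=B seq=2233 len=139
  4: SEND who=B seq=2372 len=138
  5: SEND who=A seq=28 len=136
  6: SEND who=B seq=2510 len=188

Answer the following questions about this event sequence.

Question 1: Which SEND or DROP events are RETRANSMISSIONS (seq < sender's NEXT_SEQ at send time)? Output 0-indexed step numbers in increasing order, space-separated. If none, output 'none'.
Step 0: SEND seq=2000 -> fresh
Step 1: SEND seq=0 -> fresh
Step 2: DROP seq=2117 -> fresh
Step 3: SEND seq=2233 -> fresh
Step 4: SEND seq=2372 -> fresh
Step 5: SEND seq=28 -> fresh
Step 6: SEND seq=2510 -> fresh

Answer: none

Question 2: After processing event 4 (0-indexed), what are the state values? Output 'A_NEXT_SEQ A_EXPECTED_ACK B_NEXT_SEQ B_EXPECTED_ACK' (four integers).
After event 0: A_seq=0 A_ack=2117 B_seq=2117 B_ack=0
After event 1: A_seq=28 A_ack=2117 B_seq=2117 B_ack=28
After event 2: A_seq=28 A_ack=2117 B_seq=2233 B_ack=28
After event 3: A_seq=28 A_ack=2117 B_seq=2372 B_ack=28
After event 4: A_seq=28 A_ack=2117 B_seq=2510 B_ack=28

28 2117 2510 28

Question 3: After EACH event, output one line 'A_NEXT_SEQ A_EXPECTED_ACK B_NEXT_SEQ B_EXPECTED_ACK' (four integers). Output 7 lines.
0 2117 2117 0
28 2117 2117 28
28 2117 2233 28
28 2117 2372 28
28 2117 2510 28
164 2117 2510 164
164 2117 2698 164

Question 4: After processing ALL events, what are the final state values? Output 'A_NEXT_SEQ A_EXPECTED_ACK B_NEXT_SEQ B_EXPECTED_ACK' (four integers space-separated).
Answer: 164 2117 2698 164

Derivation:
After event 0: A_seq=0 A_ack=2117 B_seq=2117 B_ack=0
After event 1: A_seq=28 A_ack=2117 B_seq=2117 B_ack=28
After event 2: A_seq=28 A_ack=2117 B_seq=2233 B_ack=28
After event 3: A_seq=28 A_ack=2117 B_seq=2372 B_ack=28
After event 4: A_seq=28 A_ack=2117 B_seq=2510 B_ack=28
After event 5: A_seq=164 A_ack=2117 B_seq=2510 B_ack=164
After event 6: A_seq=164 A_ack=2117 B_seq=2698 B_ack=164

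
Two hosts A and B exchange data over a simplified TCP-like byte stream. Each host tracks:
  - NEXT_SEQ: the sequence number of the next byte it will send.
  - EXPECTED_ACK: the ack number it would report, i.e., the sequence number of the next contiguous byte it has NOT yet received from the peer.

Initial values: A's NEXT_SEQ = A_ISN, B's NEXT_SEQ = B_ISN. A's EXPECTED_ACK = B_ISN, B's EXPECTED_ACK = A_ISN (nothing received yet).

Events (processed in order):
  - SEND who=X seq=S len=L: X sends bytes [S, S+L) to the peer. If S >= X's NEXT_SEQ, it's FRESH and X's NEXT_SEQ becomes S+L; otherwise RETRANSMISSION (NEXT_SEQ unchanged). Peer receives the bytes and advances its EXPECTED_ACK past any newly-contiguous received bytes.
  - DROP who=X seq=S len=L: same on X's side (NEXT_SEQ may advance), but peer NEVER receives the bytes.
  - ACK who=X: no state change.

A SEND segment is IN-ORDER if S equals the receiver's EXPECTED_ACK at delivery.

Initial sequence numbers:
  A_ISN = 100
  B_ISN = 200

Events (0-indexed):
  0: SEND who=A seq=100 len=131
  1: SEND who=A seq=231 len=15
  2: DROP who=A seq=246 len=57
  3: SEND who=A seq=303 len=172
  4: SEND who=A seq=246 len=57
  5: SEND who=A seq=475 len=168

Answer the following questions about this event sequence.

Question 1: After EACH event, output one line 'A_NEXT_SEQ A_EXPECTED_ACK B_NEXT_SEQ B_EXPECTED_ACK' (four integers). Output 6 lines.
231 200 200 231
246 200 200 246
303 200 200 246
475 200 200 246
475 200 200 475
643 200 200 643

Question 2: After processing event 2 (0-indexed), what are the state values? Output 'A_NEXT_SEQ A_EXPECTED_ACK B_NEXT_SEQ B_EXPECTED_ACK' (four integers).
After event 0: A_seq=231 A_ack=200 B_seq=200 B_ack=231
After event 1: A_seq=246 A_ack=200 B_seq=200 B_ack=246
After event 2: A_seq=303 A_ack=200 B_seq=200 B_ack=246

303 200 200 246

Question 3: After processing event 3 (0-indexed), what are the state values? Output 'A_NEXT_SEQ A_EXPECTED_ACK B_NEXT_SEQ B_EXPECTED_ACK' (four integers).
After event 0: A_seq=231 A_ack=200 B_seq=200 B_ack=231
After event 1: A_seq=246 A_ack=200 B_seq=200 B_ack=246
After event 2: A_seq=303 A_ack=200 B_seq=200 B_ack=246
After event 3: A_seq=475 A_ack=200 B_seq=200 B_ack=246

475 200 200 246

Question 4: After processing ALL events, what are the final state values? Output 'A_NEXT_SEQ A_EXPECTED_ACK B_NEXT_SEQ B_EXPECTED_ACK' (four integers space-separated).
Answer: 643 200 200 643

Derivation:
After event 0: A_seq=231 A_ack=200 B_seq=200 B_ack=231
After event 1: A_seq=246 A_ack=200 B_seq=200 B_ack=246
After event 2: A_seq=303 A_ack=200 B_seq=200 B_ack=246
After event 3: A_seq=475 A_ack=200 B_seq=200 B_ack=246
After event 4: A_seq=475 A_ack=200 B_seq=200 B_ack=475
After event 5: A_seq=643 A_ack=200 B_seq=200 B_ack=643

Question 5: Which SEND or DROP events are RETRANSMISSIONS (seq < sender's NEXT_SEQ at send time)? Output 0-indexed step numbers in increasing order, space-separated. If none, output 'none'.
Answer: 4

Derivation:
Step 0: SEND seq=100 -> fresh
Step 1: SEND seq=231 -> fresh
Step 2: DROP seq=246 -> fresh
Step 3: SEND seq=303 -> fresh
Step 4: SEND seq=246 -> retransmit
Step 5: SEND seq=475 -> fresh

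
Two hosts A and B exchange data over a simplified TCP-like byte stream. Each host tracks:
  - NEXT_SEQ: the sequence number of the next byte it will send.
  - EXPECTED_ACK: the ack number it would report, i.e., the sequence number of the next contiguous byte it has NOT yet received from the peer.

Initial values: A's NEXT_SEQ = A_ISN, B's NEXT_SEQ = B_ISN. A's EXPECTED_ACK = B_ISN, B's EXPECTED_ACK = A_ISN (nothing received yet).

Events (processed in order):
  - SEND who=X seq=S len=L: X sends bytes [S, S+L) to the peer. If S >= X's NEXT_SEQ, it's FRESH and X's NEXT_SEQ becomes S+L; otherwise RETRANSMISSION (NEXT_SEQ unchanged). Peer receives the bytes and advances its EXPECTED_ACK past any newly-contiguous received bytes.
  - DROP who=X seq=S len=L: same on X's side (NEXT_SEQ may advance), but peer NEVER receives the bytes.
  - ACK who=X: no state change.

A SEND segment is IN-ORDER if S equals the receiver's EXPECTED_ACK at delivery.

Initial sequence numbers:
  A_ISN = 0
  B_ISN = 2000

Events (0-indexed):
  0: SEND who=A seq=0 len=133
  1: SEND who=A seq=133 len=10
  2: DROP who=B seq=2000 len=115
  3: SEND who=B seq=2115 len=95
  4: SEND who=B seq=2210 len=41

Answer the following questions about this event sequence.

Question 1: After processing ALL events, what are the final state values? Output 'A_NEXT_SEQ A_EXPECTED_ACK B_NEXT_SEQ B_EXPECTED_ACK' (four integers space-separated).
Answer: 143 2000 2251 143

Derivation:
After event 0: A_seq=133 A_ack=2000 B_seq=2000 B_ack=133
After event 1: A_seq=143 A_ack=2000 B_seq=2000 B_ack=143
After event 2: A_seq=143 A_ack=2000 B_seq=2115 B_ack=143
After event 3: A_seq=143 A_ack=2000 B_seq=2210 B_ack=143
After event 4: A_seq=143 A_ack=2000 B_seq=2251 B_ack=143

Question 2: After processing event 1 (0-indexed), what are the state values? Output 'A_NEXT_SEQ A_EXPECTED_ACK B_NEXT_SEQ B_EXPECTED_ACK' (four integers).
After event 0: A_seq=133 A_ack=2000 B_seq=2000 B_ack=133
After event 1: A_seq=143 A_ack=2000 B_seq=2000 B_ack=143

143 2000 2000 143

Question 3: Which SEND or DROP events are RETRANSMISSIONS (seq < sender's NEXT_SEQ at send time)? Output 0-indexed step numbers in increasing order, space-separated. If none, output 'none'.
Answer: none

Derivation:
Step 0: SEND seq=0 -> fresh
Step 1: SEND seq=133 -> fresh
Step 2: DROP seq=2000 -> fresh
Step 3: SEND seq=2115 -> fresh
Step 4: SEND seq=2210 -> fresh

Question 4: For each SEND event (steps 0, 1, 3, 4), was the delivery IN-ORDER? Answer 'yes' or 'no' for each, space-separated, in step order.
Answer: yes yes no no

Derivation:
Step 0: SEND seq=0 -> in-order
Step 1: SEND seq=133 -> in-order
Step 3: SEND seq=2115 -> out-of-order
Step 4: SEND seq=2210 -> out-of-order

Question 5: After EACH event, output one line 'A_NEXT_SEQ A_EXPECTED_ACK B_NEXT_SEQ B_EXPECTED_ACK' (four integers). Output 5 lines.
133 2000 2000 133
143 2000 2000 143
143 2000 2115 143
143 2000 2210 143
143 2000 2251 143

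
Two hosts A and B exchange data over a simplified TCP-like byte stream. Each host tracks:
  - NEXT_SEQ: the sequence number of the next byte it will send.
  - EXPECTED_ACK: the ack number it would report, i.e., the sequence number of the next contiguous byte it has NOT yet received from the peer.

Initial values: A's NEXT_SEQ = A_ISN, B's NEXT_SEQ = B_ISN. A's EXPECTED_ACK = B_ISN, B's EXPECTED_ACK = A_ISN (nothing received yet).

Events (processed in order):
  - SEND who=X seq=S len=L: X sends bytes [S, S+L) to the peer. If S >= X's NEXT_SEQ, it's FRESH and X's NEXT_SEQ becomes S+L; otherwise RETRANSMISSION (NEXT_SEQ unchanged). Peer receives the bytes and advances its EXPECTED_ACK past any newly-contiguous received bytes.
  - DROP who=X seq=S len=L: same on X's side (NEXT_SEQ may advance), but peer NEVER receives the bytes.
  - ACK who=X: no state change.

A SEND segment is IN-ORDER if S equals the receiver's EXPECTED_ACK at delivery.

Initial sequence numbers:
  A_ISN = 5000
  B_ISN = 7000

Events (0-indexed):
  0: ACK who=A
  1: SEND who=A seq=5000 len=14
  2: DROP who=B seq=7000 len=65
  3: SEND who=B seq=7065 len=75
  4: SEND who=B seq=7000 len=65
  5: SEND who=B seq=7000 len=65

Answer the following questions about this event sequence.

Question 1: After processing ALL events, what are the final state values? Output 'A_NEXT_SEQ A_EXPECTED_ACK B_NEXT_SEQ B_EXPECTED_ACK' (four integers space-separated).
After event 0: A_seq=5000 A_ack=7000 B_seq=7000 B_ack=5000
After event 1: A_seq=5014 A_ack=7000 B_seq=7000 B_ack=5014
After event 2: A_seq=5014 A_ack=7000 B_seq=7065 B_ack=5014
After event 3: A_seq=5014 A_ack=7000 B_seq=7140 B_ack=5014
After event 4: A_seq=5014 A_ack=7140 B_seq=7140 B_ack=5014
After event 5: A_seq=5014 A_ack=7140 B_seq=7140 B_ack=5014

Answer: 5014 7140 7140 5014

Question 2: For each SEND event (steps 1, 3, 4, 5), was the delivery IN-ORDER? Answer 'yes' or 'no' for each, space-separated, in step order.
Answer: yes no yes no

Derivation:
Step 1: SEND seq=5000 -> in-order
Step 3: SEND seq=7065 -> out-of-order
Step 4: SEND seq=7000 -> in-order
Step 5: SEND seq=7000 -> out-of-order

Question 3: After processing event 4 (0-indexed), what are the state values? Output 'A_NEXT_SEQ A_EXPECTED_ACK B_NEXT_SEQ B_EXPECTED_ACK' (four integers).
After event 0: A_seq=5000 A_ack=7000 B_seq=7000 B_ack=5000
After event 1: A_seq=5014 A_ack=7000 B_seq=7000 B_ack=5014
After event 2: A_seq=5014 A_ack=7000 B_seq=7065 B_ack=5014
After event 3: A_seq=5014 A_ack=7000 B_seq=7140 B_ack=5014
After event 4: A_seq=5014 A_ack=7140 B_seq=7140 B_ack=5014

5014 7140 7140 5014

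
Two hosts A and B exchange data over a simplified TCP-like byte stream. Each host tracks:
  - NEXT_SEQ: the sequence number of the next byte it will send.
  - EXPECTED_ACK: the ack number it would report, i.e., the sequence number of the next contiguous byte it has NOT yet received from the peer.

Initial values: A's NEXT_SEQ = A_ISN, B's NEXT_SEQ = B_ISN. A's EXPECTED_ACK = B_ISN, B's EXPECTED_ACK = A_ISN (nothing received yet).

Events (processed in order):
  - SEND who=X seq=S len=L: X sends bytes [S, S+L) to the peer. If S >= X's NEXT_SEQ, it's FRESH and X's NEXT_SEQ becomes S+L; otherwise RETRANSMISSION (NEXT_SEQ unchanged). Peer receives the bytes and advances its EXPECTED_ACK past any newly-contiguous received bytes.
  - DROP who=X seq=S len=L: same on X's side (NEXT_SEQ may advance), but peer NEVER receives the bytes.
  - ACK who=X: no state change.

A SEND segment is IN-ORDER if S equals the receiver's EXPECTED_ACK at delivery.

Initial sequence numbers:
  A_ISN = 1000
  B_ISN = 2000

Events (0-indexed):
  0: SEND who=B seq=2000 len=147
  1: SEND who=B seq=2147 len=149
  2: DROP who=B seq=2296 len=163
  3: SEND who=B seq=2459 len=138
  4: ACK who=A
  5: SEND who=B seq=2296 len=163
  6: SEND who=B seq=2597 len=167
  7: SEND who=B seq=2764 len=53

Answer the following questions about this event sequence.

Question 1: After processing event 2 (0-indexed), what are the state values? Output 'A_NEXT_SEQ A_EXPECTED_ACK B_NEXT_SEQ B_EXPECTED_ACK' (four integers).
After event 0: A_seq=1000 A_ack=2147 B_seq=2147 B_ack=1000
After event 1: A_seq=1000 A_ack=2296 B_seq=2296 B_ack=1000
After event 2: A_seq=1000 A_ack=2296 B_seq=2459 B_ack=1000

1000 2296 2459 1000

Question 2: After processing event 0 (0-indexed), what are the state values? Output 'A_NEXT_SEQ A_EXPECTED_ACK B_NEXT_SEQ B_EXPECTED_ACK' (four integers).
After event 0: A_seq=1000 A_ack=2147 B_seq=2147 B_ack=1000

1000 2147 2147 1000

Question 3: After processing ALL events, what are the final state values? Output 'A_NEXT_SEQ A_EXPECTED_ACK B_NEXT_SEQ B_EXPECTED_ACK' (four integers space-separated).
Answer: 1000 2817 2817 1000

Derivation:
After event 0: A_seq=1000 A_ack=2147 B_seq=2147 B_ack=1000
After event 1: A_seq=1000 A_ack=2296 B_seq=2296 B_ack=1000
After event 2: A_seq=1000 A_ack=2296 B_seq=2459 B_ack=1000
After event 3: A_seq=1000 A_ack=2296 B_seq=2597 B_ack=1000
After event 4: A_seq=1000 A_ack=2296 B_seq=2597 B_ack=1000
After event 5: A_seq=1000 A_ack=2597 B_seq=2597 B_ack=1000
After event 6: A_seq=1000 A_ack=2764 B_seq=2764 B_ack=1000
After event 7: A_seq=1000 A_ack=2817 B_seq=2817 B_ack=1000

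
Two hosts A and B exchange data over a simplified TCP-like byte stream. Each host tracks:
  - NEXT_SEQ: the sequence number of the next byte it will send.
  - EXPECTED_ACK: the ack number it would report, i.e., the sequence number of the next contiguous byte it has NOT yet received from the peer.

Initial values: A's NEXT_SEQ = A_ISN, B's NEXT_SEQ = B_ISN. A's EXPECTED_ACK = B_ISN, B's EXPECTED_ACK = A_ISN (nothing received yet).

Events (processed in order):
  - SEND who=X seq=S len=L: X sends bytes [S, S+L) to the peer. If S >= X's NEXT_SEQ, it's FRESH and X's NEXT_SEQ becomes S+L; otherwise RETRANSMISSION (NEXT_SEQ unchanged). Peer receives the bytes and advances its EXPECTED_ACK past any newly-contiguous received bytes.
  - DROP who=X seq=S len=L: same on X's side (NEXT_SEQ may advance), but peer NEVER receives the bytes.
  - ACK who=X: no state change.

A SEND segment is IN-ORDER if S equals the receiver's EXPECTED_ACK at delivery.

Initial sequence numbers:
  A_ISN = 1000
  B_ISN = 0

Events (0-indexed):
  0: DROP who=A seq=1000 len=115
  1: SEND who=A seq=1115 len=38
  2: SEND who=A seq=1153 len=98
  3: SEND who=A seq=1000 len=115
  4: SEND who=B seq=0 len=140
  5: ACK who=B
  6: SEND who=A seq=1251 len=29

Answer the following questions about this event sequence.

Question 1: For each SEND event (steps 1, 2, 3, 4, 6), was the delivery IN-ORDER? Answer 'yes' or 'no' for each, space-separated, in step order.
Step 1: SEND seq=1115 -> out-of-order
Step 2: SEND seq=1153 -> out-of-order
Step 3: SEND seq=1000 -> in-order
Step 4: SEND seq=0 -> in-order
Step 6: SEND seq=1251 -> in-order

Answer: no no yes yes yes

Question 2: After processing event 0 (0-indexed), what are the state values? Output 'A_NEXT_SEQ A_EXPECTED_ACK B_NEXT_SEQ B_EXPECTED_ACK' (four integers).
After event 0: A_seq=1115 A_ack=0 B_seq=0 B_ack=1000

1115 0 0 1000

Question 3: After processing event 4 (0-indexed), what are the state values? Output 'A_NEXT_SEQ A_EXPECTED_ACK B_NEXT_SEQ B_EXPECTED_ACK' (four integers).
After event 0: A_seq=1115 A_ack=0 B_seq=0 B_ack=1000
After event 1: A_seq=1153 A_ack=0 B_seq=0 B_ack=1000
After event 2: A_seq=1251 A_ack=0 B_seq=0 B_ack=1000
After event 3: A_seq=1251 A_ack=0 B_seq=0 B_ack=1251
After event 4: A_seq=1251 A_ack=140 B_seq=140 B_ack=1251

1251 140 140 1251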